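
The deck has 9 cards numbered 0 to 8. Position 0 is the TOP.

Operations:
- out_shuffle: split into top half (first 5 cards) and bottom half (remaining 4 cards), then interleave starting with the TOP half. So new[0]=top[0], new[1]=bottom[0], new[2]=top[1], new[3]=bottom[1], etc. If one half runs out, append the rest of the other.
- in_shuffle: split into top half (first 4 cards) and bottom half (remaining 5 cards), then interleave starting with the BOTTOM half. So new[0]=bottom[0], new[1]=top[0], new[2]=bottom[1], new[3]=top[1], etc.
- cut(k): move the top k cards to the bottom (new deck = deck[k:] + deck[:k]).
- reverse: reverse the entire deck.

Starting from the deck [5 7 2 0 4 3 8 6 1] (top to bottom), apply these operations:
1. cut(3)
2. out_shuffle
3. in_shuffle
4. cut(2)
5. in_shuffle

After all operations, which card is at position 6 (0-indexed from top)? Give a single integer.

Answer: 3

Derivation:
After op 1 (cut(3)): [0 4 3 8 6 1 5 7 2]
After op 2 (out_shuffle): [0 1 4 5 3 7 8 2 6]
After op 3 (in_shuffle): [3 0 7 1 8 4 2 5 6]
After op 4 (cut(2)): [7 1 8 4 2 5 6 3 0]
After op 5 (in_shuffle): [2 7 5 1 6 8 3 4 0]
Position 6: card 3.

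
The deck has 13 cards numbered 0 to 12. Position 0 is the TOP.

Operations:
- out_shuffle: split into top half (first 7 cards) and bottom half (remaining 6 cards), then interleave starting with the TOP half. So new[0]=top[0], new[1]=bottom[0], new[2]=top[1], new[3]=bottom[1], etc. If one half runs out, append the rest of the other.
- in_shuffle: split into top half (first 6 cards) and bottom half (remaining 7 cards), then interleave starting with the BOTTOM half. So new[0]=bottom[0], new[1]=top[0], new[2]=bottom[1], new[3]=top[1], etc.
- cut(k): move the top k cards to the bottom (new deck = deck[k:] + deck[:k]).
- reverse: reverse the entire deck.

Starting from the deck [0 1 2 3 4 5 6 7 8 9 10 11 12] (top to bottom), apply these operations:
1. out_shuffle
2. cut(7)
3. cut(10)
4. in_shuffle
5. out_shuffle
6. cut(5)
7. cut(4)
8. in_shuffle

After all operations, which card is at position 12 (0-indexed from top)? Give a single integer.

After op 1 (out_shuffle): [0 7 1 8 2 9 3 10 4 11 5 12 6]
After op 2 (cut(7)): [10 4 11 5 12 6 0 7 1 8 2 9 3]
After op 3 (cut(10)): [2 9 3 10 4 11 5 12 6 0 7 1 8]
After op 4 (in_shuffle): [5 2 12 9 6 3 0 10 7 4 1 11 8]
After op 5 (out_shuffle): [5 10 2 7 12 4 9 1 6 11 3 8 0]
After op 6 (cut(5)): [4 9 1 6 11 3 8 0 5 10 2 7 12]
After op 7 (cut(4)): [11 3 8 0 5 10 2 7 12 4 9 1 6]
After op 8 (in_shuffle): [2 11 7 3 12 8 4 0 9 5 1 10 6]
Position 12: card 6.

Answer: 6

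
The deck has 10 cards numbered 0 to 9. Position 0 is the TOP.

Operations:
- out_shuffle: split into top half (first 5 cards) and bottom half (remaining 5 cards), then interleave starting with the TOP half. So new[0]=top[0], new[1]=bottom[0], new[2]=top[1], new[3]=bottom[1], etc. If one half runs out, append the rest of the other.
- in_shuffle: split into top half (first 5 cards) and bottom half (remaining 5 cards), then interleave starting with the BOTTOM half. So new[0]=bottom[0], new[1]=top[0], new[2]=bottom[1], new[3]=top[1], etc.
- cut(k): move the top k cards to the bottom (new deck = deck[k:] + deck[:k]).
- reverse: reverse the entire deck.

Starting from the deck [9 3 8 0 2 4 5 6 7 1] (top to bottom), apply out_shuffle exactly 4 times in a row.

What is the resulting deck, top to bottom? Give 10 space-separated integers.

After op 1 (out_shuffle): [9 4 3 5 8 6 0 7 2 1]
After op 2 (out_shuffle): [9 6 4 0 3 7 5 2 8 1]
After op 3 (out_shuffle): [9 7 6 5 4 2 0 8 3 1]
After op 4 (out_shuffle): [9 2 7 0 6 8 5 3 4 1]

Answer: 9 2 7 0 6 8 5 3 4 1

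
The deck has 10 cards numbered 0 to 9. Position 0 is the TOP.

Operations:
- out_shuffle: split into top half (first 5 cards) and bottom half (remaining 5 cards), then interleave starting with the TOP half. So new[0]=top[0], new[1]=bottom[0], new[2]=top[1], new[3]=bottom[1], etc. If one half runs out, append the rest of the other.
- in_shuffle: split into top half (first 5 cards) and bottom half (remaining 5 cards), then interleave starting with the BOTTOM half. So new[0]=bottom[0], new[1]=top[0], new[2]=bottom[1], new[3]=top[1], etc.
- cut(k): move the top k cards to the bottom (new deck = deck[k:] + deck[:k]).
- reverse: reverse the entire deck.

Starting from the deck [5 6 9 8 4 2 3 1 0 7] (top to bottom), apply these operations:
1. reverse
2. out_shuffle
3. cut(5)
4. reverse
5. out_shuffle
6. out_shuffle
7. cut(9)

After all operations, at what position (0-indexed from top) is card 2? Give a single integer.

Answer: 7

Derivation:
After op 1 (reverse): [7 0 1 3 2 4 8 9 6 5]
After op 2 (out_shuffle): [7 4 0 8 1 9 3 6 2 5]
After op 3 (cut(5)): [9 3 6 2 5 7 4 0 8 1]
After op 4 (reverse): [1 8 0 4 7 5 2 6 3 9]
After op 5 (out_shuffle): [1 5 8 2 0 6 4 3 7 9]
After op 6 (out_shuffle): [1 6 5 4 8 3 2 7 0 9]
After op 7 (cut(9)): [9 1 6 5 4 8 3 2 7 0]
Card 2 is at position 7.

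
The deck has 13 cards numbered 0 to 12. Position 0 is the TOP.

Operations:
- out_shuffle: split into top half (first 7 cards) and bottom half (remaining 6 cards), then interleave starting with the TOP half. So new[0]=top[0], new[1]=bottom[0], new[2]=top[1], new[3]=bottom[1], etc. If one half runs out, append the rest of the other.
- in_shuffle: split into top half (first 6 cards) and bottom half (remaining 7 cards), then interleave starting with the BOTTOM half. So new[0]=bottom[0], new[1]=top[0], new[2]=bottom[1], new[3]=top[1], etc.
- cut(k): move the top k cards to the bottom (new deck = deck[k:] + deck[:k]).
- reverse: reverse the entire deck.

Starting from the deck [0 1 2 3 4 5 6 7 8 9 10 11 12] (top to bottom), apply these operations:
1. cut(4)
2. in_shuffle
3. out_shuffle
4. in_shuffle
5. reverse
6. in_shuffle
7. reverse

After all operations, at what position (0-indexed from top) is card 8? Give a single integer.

Answer: 9

Derivation:
After op 1 (cut(4)): [4 5 6 7 8 9 10 11 12 0 1 2 3]
After op 2 (in_shuffle): [10 4 11 5 12 6 0 7 1 8 2 9 3]
After op 3 (out_shuffle): [10 7 4 1 11 8 5 2 12 9 6 3 0]
After op 4 (in_shuffle): [5 10 2 7 12 4 9 1 6 11 3 8 0]
After op 5 (reverse): [0 8 3 11 6 1 9 4 12 7 2 10 5]
After op 6 (in_shuffle): [9 0 4 8 12 3 7 11 2 6 10 1 5]
After op 7 (reverse): [5 1 10 6 2 11 7 3 12 8 4 0 9]
Card 8 is at position 9.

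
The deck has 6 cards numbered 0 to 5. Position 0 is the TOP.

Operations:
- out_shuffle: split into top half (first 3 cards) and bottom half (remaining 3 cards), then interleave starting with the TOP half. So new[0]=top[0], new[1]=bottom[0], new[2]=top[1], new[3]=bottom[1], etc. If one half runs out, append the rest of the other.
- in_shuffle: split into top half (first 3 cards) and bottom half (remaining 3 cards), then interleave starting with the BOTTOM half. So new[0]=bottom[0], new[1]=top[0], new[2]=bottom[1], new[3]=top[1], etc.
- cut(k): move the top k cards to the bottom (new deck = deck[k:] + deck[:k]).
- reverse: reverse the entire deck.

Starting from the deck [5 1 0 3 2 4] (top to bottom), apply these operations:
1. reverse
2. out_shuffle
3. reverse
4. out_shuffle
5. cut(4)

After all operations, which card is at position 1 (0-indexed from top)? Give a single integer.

Answer: 4

Derivation:
After op 1 (reverse): [4 2 3 0 1 5]
After op 2 (out_shuffle): [4 0 2 1 3 5]
After op 3 (reverse): [5 3 1 2 0 4]
After op 4 (out_shuffle): [5 2 3 0 1 4]
After op 5 (cut(4)): [1 4 5 2 3 0]
Position 1: card 4.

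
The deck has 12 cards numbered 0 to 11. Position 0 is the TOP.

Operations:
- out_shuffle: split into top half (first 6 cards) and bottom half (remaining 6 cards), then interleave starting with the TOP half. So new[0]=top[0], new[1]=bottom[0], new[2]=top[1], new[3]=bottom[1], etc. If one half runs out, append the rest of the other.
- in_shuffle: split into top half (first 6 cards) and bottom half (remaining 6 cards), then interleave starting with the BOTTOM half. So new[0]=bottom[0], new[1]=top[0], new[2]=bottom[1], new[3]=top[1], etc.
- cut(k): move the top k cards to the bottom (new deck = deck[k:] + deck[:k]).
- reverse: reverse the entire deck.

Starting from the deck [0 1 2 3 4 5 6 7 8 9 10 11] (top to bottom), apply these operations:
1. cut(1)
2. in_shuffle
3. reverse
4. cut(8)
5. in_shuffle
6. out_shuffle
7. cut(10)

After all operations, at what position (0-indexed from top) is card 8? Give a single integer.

Answer: 8

Derivation:
After op 1 (cut(1)): [1 2 3 4 5 6 7 8 9 10 11 0]
After op 2 (in_shuffle): [7 1 8 2 9 3 10 4 11 5 0 6]
After op 3 (reverse): [6 0 5 11 4 10 3 9 2 8 1 7]
After op 4 (cut(8)): [2 8 1 7 6 0 5 11 4 10 3 9]
After op 5 (in_shuffle): [5 2 11 8 4 1 10 7 3 6 9 0]
After op 6 (out_shuffle): [5 10 2 7 11 3 8 6 4 9 1 0]
After op 7 (cut(10)): [1 0 5 10 2 7 11 3 8 6 4 9]
Card 8 is at position 8.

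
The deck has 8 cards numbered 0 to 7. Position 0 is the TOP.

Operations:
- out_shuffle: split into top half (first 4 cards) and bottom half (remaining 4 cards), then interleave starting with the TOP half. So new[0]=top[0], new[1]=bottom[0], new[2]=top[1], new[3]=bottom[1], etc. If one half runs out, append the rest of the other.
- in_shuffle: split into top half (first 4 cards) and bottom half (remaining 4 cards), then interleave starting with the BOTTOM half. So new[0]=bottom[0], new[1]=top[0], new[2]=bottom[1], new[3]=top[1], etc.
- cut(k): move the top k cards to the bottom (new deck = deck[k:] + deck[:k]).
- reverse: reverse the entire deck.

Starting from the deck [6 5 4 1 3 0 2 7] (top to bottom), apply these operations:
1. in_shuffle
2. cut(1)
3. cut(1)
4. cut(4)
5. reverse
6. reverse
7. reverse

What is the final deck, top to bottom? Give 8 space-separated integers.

Answer: 4 2 5 0 6 3 1 7

Derivation:
After op 1 (in_shuffle): [3 6 0 5 2 4 7 1]
After op 2 (cut(1)): [6 0 5 2 4 7 1 3]
After op 3 (cut(1)): [0 5 2 4 7 1 3 6]
After op 4 (cut(4)): [7 1 3 6 0 5 2 4]
After op 5 (reverse): [4 2 5 0 6 3 1 7]
After op 6 (reverse): [7 1 3 6 0 5 2 4]
After op 7 (reverse): [4 2 5 0 6 3 1 7]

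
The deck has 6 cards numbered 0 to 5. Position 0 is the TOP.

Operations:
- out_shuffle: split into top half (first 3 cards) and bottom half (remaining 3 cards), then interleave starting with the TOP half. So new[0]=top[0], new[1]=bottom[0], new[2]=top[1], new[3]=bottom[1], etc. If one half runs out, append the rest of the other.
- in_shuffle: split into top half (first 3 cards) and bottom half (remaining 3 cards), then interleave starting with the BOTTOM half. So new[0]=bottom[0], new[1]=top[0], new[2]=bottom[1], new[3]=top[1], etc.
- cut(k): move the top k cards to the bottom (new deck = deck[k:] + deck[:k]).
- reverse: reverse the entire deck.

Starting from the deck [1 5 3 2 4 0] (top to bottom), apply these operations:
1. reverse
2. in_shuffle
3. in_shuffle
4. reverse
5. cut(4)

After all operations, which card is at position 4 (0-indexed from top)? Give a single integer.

Answer: 0

Derivation:
After op 1 (reverse): [0 4 2 3 5 1]
After op 2 (in_shuffle): [3 0 5 4 1 2]
After op 3 (in_shuffle): [4 3 1 0 2 5]
After op 4 (reverse): [5 2 0 1 3 4]
After op 5 (cut(4)): [3 4 5 2 0 1]
Position 4: card 0.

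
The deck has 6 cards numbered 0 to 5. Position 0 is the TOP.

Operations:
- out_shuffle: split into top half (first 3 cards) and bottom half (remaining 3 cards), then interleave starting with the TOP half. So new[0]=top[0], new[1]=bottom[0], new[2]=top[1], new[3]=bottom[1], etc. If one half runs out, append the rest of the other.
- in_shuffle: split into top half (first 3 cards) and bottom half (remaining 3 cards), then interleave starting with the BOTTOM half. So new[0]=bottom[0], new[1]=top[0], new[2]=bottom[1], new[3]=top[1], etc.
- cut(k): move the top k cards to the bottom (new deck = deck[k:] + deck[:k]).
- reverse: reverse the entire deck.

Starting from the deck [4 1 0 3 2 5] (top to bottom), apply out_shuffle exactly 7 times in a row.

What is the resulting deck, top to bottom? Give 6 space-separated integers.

Answer: 4 0 2 1 3 5

Derivation:
After op 1 (out_shuffle): [4 3 1 2 0 5]
After op 2 (out_shuffle): [4 2 3 0 1 5]
After op 3 (out_shuffle): [4 0 2 1 3 5]
After op 4 (out_shuffle): [4 1 0 3 2 5]
After op 5 (out_shuffle): [4 3 1 2 0 5]
After op 6 (out_shuffle): [4 2 3 0 1 5]
After op 7 (out_shuffle): [4 0 2 1 3 5]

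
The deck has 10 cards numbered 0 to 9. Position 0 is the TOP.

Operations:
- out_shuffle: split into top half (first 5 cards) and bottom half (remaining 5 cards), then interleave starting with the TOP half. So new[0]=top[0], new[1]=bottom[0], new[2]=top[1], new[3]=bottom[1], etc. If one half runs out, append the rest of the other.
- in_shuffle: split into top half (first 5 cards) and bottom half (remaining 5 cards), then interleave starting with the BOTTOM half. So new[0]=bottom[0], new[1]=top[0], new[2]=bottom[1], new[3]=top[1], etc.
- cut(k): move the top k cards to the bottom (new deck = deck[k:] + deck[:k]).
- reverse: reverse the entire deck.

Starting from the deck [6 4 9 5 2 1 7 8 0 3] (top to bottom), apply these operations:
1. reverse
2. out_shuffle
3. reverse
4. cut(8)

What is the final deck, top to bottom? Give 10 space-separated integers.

After op 1 (reverse): [3 0 8 7 1 2 5 9 4 6]
After op 2 (out_shuffle): [3 2 0 5 8 9 7 4 1 6]
After op 3 (reverse): [6 1 4 7 9 8 5 0 2 3]
After op 4 (cut(8)): [2 3 6 1 4 7 9 8 5 0]

Answer: 2 3 6 1 4 7 9 8 5 0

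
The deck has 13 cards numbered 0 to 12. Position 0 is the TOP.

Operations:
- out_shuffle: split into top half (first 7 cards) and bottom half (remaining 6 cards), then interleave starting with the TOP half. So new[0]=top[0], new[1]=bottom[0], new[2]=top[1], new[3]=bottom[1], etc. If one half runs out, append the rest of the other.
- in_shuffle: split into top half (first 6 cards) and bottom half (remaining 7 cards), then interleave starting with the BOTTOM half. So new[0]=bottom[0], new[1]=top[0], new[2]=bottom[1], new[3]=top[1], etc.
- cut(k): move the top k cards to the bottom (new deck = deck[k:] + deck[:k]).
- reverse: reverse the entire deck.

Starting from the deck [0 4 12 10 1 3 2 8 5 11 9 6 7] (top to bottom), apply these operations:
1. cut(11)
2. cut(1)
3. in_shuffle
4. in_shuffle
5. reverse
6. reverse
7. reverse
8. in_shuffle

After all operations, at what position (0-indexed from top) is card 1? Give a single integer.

After op 1 (cut(11)): [6 7 0 4 12 10 1 3 2 8 5 11 9]
After op 2 (cut(1)): [7 0 4 12 10 1 3 2 8 5 11 9 6]
After op 3 (in_shuffle): [3 7 2 0 8 4 5 12 11 10 9 1 6]
After op 4 (in_shuffle): [5 3 12 7 11 2 10 0 9 8 1 4 6]
After op 5 (reverse): [6 4 1 8 9 0 10 2 11 7 12 3 5]
After op 6 (reverse): [5 3 12 7 11 2 10 0 9 8 1 4 6]
After op 7 (reverse): [6 4 1 8 9 0 10 2 11 7 12 3 5]
After op 8 (in_shuffle): [10 6 2 4 11 1 7 8 12 9 3 0 5]
Card 1 is at position 5.

Answer: 5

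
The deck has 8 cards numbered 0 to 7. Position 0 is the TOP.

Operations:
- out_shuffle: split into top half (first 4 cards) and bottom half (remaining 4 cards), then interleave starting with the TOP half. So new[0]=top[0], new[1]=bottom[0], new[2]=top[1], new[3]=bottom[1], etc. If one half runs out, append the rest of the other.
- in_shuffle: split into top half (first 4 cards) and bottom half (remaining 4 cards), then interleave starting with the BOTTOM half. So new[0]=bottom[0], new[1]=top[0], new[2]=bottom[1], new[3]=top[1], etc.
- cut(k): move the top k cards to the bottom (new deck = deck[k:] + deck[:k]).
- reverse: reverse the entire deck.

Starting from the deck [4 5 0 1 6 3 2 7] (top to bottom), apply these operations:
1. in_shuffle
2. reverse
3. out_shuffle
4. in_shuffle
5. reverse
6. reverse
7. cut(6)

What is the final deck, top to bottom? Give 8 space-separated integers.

Answer: 6 3 0 1 4 5 2 7

Derivation:
After op 1 (in_shuffle): [6 4 3 5 2 0 7 1]
After op 2 (reverse): [1 7 0 2 5 3 4 6]
After op 3 (out_shuffle): [1 5 7 3 0 4 2 6]
After op 4 (in_shuffle): [0 1 4 5 2 7 6 3]
After op 5 (reverse): [3 6 7 2 5 4 1 0]
After op 6 (reverse): [0 1 4 5 2 7 6 3]
After op 7 (cut(6)): [6 3 0 1 4 5 2 7]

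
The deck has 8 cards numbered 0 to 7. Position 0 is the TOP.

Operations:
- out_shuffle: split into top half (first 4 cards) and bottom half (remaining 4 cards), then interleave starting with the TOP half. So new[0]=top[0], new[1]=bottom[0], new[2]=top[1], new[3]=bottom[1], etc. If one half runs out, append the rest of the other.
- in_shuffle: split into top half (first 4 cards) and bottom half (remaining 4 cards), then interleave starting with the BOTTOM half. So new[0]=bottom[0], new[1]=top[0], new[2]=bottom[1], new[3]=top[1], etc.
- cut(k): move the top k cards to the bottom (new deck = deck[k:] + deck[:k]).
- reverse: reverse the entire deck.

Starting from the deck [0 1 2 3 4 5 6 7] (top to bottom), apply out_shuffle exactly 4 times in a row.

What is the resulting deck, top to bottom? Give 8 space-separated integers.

After op 1 (out_shuffle): [0 4 1 5 2 6 3 7]
After op 2 (out_shuffle): [0 2 4 6 1 3 5 7]
After op 3 (out_shuffle): [0 1 2 3 4 5 6 7]
After op 4 (out_shuffle): [0 4 1 5 2 6 3 7]

Answer: 0 4 1 5 2 6 3 7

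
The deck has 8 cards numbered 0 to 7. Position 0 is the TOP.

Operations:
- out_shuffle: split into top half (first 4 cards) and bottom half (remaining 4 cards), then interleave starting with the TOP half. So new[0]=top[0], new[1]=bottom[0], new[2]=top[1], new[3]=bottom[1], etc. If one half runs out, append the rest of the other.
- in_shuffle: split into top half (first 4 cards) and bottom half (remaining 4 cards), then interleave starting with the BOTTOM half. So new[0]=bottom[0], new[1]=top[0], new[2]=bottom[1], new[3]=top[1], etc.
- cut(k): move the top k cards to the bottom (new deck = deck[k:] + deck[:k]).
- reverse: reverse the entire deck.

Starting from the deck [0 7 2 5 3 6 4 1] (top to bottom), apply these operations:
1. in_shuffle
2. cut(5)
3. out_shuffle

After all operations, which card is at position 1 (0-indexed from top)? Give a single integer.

After op 1 (in_shuffle): [3 0 6 7 4 2 1 5]
After op 2 (cut(5)): [2 1 5 3 0 6 7 4]
After op 3 (out_shuffle): [2 0 1 6 5 7 3 4]
Position 1: card 0.

Answer: 0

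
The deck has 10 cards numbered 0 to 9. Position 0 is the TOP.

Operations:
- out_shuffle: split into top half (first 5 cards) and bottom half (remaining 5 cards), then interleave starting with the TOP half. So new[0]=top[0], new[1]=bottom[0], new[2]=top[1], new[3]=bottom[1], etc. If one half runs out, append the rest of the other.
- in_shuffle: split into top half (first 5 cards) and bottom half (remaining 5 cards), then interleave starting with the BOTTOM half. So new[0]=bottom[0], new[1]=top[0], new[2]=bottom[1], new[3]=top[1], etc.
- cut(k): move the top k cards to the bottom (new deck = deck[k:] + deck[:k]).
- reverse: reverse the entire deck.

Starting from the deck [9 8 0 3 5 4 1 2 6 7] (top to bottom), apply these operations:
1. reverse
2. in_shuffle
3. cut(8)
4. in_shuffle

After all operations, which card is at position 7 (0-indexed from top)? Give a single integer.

After op 1 (reverse): [7 6 2 1 4 5 3 0 8 9]
After op 2 (in_shuffle): [5 7 3 6 0 2 8 1 9 4]
After op 3 (cut(8)): [9 4 5 7 3 6 0 2 8 1]
After op 4 (in_shuffle): [6 9 0 4 2 5 8 7 1 3]
Position 7: card 7.

Answer: 7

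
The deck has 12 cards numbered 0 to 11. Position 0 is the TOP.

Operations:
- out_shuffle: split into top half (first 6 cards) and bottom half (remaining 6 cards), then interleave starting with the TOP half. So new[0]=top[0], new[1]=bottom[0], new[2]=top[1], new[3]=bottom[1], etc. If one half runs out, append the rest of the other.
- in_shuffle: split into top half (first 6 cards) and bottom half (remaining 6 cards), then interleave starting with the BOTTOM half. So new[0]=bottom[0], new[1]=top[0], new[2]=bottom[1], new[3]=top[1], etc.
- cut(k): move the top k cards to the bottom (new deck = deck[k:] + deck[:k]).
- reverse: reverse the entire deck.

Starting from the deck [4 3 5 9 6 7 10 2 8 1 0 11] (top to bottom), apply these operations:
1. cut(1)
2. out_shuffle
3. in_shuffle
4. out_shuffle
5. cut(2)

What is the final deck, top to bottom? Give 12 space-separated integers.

After op 1 (cut(1)): [3 5 9 6 7 10 2 8 1 0 11 4]
After op 2 (out_shuffle): [3 2 5 8 9 1 6 0 7 11 10 4]
After op 3 (in_shuffle): [6 3 0 2 7 5 11 8 10 9 4 1]
After op 4 (out_shuffle): [6 11 3 8 0 10 2 9 7 4 5 1]
After op 5 (cut(2)): [3 8 0 10 2 9 7 4 5 1 6 11]

Answer: 3 8 0 10 2 9 7 4 5 1 6 11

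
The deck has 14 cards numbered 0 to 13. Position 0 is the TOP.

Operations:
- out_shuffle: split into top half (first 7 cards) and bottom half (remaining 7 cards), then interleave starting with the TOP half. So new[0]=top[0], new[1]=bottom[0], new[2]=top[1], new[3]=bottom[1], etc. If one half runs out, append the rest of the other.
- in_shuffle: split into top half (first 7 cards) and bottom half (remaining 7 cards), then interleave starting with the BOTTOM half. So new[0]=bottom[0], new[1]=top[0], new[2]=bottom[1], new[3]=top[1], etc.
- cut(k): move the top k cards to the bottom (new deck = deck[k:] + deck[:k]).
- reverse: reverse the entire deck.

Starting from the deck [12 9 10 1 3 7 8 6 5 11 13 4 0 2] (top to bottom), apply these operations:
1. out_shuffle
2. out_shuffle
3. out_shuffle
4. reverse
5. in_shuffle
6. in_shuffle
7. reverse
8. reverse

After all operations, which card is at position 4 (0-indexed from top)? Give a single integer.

After op 1 (out_shuffle): [12 6 9 5 10 11 1 13 3 4 7 0 8 2]
After op 2 (out_shuffle): [12 13 6 3 9 4 5 7 10 0 11 8 1 2]
After op 3 (out_shuffle): [12 7 13 10 6 0 3 11 9 8 4 1 5 2]
After op 4 (reverse): [2 5 1 4 8 9 11 3 0 6 10 13 7 12]
After op 5 (in_shuffle): [3 2 0 5 6 1 10 4 13 8 7 9 12 11]
After op 6 (in_shuffle): [4 3 13 2 8 0 7 5 9 6 12 1 11 10]
After op 7 (reverse): [10 11 1 12 6 9 5 7 0 8 2 13 3 4]
After op 8 (reverse): [4 3 13 2 8 0 7 5 9 6 12 1 11 10]
Position 4: card 8.

Answer: 8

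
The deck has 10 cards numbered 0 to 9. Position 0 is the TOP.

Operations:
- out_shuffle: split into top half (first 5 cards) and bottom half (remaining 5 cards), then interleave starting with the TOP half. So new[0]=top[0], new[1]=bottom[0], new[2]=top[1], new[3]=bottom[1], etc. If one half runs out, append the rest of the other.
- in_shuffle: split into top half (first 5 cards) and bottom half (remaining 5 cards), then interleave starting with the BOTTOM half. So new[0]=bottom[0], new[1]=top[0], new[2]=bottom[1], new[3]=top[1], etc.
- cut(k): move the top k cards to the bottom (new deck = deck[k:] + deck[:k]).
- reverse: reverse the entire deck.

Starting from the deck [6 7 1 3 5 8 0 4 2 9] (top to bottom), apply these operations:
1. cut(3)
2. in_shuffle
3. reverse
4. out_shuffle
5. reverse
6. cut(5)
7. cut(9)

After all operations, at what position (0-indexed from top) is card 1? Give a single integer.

Answer: 3

Derivation:
After op 1 (cut(3)): [3 5 8 0 4 2 9 6 7 1]
After op 2 (in_shuffle): [2 3 9 5 6 8 7 0 1 4]
After op 3 (reverse): [4 1 0 7 8 6 5 9 3 2]
After op 4 (out_shuffle): [4 6 1 5 0 9 7 3 8 2]
After op 5 (reverse): [2 8 3 7 9 0 5 1 6 4]
After op 6 (cut(5)): [0 5 1 6 4 2 8 3 7 9]
After op 7 (cut(9)): [9 0 5 1 6 4 2 8 3 7]
Card 1 is at position 3.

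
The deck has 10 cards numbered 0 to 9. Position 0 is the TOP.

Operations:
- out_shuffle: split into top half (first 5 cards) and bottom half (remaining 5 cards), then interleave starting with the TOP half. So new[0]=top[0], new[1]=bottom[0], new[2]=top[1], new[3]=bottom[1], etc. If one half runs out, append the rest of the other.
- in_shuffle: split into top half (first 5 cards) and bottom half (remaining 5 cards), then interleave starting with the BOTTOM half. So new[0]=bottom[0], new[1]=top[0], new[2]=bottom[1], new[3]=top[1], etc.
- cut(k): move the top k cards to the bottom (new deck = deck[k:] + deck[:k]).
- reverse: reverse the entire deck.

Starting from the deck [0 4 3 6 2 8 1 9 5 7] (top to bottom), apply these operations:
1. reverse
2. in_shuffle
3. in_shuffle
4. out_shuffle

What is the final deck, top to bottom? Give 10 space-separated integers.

After op 1 (reverse): [7 5 9 1 8 2 6 3 4 0]
After op 2 (in_shuffle): [2 7 6 5 3 9 4 1 0 8]
After op 3 (in_shuffle): [9 2 4 7 1 6 0 5 8 3]
After op 4 (out_shuffle): [9 6 2 0 4 5 7 8 1 3]

Answer: 9 6 2 0 4 5 7 8 1 3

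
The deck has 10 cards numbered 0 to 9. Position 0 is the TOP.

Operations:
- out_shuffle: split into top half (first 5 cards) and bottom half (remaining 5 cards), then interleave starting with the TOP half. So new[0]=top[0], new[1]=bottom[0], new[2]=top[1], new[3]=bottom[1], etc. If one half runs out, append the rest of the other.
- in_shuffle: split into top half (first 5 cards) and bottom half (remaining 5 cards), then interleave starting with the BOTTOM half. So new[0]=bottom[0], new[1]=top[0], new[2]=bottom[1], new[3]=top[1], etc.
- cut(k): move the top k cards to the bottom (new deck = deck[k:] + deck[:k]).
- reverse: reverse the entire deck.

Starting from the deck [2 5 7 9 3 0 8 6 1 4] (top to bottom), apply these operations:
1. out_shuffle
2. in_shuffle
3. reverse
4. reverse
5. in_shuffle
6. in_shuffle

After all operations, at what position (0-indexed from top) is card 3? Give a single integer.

Answer: 5

Derivation:
After op 1 (out_shuffle): [2 0 5 8 7 6 9 1 3 4]
After op 2 (in_shuffle): [6 2 9 0 1 5 3 8 4 7]
After op 3 (reverse): [7 4 8 3 5 1 0 9 2 6]
After op 4 (reverse): [6 2 9 0 1 5 3 8 4 7]
After op 5 (in_shuffle): [5 6 3 2 8 9 4 0 7 1]
After op 6 (in_shuffle): [9 5 4 6 0 3 7 2 1 8]
Card 3 is at position 5.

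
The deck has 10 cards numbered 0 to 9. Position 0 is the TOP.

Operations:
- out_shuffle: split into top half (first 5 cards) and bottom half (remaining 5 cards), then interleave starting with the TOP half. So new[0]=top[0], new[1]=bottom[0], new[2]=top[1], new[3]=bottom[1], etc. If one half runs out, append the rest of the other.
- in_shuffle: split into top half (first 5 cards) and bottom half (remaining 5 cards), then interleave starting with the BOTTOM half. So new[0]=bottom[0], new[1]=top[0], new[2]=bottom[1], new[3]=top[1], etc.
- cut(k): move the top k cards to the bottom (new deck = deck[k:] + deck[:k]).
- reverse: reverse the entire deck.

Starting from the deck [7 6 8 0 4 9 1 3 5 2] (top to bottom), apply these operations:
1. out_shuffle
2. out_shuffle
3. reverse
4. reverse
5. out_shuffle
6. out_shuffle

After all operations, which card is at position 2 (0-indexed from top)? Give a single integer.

Answer: 5

Derivation:
After op 1 (out_shuffle): [7 9 6 1 8 3 0 5 4 2]
After op 2 (out_shuffle): [7 3 9 0 6 5 1 4 8 2]
After op 3 (reverse): [2 8 4 1 5 6 0 9 3 7]
After op 4 (reverse): [7 3 9 0 6 5 1 4 8 2]
After op 5 (out_shuffle): [7 5 3 1 9 4 0 8 6 2]
After op 6 (out_shuffle): [7 4 5 0 3 8 1 6 9 2]
Position 2: card 5.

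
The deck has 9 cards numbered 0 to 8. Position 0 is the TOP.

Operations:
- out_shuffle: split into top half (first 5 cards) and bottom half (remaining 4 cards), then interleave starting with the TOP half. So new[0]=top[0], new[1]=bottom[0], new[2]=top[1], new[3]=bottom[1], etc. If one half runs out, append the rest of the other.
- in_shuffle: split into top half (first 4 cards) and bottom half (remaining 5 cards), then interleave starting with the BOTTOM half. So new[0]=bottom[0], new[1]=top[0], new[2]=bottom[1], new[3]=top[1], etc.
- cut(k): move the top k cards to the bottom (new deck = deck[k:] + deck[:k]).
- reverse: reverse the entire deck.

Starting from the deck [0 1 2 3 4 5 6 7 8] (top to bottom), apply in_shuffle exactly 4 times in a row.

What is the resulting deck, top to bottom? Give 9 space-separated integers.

After op 1 (in_shuffle): [4 0 5 1 6 2 7 3 8]
After op 2 (in_shuffle): [6 4 2 0 7 5 3 1 8]
After op 3 (in_shuffle): [7 6 5 4 3 2 1 0 8]
After op 4 (in_shuffle): [3 7 2 6 1 5 0 4 8]

Answer: 3 7 2 6 1 5 0 4 8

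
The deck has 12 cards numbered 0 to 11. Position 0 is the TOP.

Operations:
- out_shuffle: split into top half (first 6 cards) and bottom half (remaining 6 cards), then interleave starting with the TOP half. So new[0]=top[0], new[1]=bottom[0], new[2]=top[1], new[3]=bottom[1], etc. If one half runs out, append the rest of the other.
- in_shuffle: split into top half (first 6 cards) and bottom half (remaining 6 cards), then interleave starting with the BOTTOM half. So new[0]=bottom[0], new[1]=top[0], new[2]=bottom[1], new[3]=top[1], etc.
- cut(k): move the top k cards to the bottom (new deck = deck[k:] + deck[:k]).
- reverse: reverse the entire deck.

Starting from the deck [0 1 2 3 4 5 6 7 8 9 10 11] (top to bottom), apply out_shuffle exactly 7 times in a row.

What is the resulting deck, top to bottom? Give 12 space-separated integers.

After op 1 (out_shuffle): [0 6 1 7 2 8 3 9 4 10 5 11]
After op 2 (out_shuffle): [0 3 6 9 1 4 7 10 2 5 8 11]
After op 3 (out_shuffle): [0 7 3 10 6 2 9 5 1 8 4 11]
After op 4 (out_shuffle): [0 9 7 5 3 1 10 8 6 4 2 11]
After op 5 (out_shuffle): [0 10 9 8 7 6 5 4 3 2 1 11]
After op 6 (out_shuffle): [0 5 10 4 9 3 8 2 7 1 6 11]
After op 7 (out_shuffle): [0 8 5 2 10 7 4 1 9 6 3 11]

Answer: 0 8 5 2 10 7 4 1 9 6 3 11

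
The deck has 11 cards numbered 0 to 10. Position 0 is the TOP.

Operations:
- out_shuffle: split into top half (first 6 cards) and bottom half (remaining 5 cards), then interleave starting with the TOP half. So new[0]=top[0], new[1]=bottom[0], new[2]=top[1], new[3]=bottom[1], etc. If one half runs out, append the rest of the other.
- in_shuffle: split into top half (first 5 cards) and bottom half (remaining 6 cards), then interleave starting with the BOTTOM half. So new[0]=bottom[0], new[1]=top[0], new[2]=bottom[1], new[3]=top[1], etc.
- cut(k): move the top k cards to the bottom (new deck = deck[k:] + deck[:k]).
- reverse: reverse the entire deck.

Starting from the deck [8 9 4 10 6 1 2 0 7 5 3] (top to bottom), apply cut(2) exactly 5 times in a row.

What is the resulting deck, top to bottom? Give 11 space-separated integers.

After op 1 (cut(2)): [4 10 6 1 2 0 7 5 3 8 9]
After op 2 (cut(2)): [6 1 2 0 7 5 3 8 9 4 10]
After op 3 (cut(2)): [2 0 7 5 3 8 9 4 10 6 1]
After op 4 (cut(2)): [7 5 3 8 9 4 10 6 1 2 0]
After op 5 (cut(2)): [3 8 9 4 10 6 1 2 0 7 5]

Answer: 3 8 9 4 10 6 1 2 0 7 5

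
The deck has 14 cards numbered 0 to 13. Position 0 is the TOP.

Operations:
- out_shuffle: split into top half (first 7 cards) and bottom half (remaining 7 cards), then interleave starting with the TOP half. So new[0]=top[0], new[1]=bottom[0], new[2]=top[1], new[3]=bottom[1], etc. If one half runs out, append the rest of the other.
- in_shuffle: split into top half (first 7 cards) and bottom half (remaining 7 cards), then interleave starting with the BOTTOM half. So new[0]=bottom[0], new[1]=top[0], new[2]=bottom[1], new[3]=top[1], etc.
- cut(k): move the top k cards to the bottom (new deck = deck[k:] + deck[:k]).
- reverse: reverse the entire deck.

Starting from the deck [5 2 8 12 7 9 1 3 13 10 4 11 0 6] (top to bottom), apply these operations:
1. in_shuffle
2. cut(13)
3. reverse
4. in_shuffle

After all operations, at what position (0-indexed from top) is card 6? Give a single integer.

After op 1 (in_shuffle): [3 5 13 2 10 8 4 12 11 7 0 9 6 1]
After op 2 (cut(13)): [1 3 5 13 2 10 8 4 12 11 7 0 9 6]
After op 3 (reverse): [6 9 0 7 11 12 4 8 10 2 13 5 3 1]
After op 4 (in_shuffle): [8 6 10 9 2 0 13 7 5 11 3 12 1 4]
Card 6 is at position 1.

Answer: 1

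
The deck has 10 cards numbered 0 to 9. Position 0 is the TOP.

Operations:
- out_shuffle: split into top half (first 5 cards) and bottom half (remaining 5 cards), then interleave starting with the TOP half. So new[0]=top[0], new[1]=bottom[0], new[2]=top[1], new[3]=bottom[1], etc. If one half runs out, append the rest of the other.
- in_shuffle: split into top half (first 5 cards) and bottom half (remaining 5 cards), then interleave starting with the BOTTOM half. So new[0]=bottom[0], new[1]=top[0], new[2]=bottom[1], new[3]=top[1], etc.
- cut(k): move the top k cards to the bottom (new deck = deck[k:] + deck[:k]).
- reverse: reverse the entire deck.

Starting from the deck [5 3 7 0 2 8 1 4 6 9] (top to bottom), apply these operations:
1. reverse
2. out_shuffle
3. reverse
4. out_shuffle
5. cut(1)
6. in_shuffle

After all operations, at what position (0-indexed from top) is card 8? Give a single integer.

Answer: 3

Derivation:
After op 1 (reverse): [9 6 4 1 8 2 0 7 3 5]
After op 2 (out_shuffle): [9 2 6 0 4 7 1 3 8 5]
After op 3 (reverse): [5 8 3 1 7 4 0 6 2 9]
After op 4 (out_shuffle): [5 4 8 0 3 6 1 2 7 9]
After op 5 (cut(1)): [4 8 0 3 6 1 2 7 9 5]
After op 6 (in_shuffle): [1 4 2 8 7 0 9 3 5 6]
Card 8 is at position 3.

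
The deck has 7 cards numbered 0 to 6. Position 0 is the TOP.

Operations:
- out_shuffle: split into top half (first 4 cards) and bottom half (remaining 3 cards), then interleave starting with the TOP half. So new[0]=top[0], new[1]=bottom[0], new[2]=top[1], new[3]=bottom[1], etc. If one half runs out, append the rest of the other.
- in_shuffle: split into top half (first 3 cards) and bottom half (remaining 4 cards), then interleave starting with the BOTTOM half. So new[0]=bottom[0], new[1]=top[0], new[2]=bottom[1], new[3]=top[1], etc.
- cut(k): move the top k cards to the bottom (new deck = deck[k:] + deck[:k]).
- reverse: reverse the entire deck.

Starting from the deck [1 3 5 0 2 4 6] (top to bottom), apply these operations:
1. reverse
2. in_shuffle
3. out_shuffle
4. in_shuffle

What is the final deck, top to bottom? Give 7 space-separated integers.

Answer: 2 0 5 3 1 6 4

Derivation:
After op 1 (reverse): [6 4 2 0 5 3 1]
After op 2 (in_shuffle): [0 6 5 4 3 2 1]
After op 3 (out_shuffle): [0 3 6 2 5 1 4]
After op 4 (in_shuffle): [2 0 5 3 1 6 4]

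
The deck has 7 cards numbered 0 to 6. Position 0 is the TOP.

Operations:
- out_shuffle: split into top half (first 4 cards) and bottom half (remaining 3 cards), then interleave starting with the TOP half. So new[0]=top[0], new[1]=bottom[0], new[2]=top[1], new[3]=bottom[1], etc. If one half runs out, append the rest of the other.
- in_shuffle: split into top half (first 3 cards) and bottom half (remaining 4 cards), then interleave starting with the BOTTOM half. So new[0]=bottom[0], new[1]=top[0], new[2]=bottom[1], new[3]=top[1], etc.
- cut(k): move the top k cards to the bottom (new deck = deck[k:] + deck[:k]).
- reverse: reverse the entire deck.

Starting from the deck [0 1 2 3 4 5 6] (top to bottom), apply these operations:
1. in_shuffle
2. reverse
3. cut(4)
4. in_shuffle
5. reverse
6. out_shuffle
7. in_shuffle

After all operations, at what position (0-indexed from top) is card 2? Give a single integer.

Answer: 3

Derivation:
After op 1 (in_shuffle): [3 0 4 1 5 2 6]
After op 2 (reverse): [6 2 5 1 4 0 3]
After op 3 (cut(4)): [4 0 3 6 2 5 1]
After op 4 (in_shuffle): [6 4 2 0 5 3 1]
After op 5 (reverse): [1 3 5 0 2 4 6]
After op 6 (out_shuffle): [1 2 3 4 5 6 0]
After op 7 (in_shuffle): [4 1 5 2 6 3 0]
Card 2 is at position 3.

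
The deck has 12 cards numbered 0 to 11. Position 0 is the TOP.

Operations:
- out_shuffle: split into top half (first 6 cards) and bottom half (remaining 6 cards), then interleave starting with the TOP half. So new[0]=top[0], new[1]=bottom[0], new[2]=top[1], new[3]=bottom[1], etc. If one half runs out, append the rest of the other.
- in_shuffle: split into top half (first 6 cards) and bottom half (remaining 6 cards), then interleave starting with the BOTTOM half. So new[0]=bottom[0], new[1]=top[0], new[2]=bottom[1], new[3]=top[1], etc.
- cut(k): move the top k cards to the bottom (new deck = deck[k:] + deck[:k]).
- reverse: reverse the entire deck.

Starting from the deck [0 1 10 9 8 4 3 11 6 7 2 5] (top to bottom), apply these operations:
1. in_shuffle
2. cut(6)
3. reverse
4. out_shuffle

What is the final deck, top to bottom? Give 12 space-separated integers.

After op 1 (in_shuffle): [3 0 11 1 6 10 7 9 2 8 5 4]
After op 2 (cut(6)): [7 9 2 8 5 4 3 0 11 1 6 10]
After op 3 (reverse): [10 6 1 11 0 3 4 5 8 2 9 7]
After op 4 (out_shuffle): [10 4 6 5 1 8 11 2 0 9 3 7]

Answer: 10 4 6 5 1 8 11 2 0 9 3 7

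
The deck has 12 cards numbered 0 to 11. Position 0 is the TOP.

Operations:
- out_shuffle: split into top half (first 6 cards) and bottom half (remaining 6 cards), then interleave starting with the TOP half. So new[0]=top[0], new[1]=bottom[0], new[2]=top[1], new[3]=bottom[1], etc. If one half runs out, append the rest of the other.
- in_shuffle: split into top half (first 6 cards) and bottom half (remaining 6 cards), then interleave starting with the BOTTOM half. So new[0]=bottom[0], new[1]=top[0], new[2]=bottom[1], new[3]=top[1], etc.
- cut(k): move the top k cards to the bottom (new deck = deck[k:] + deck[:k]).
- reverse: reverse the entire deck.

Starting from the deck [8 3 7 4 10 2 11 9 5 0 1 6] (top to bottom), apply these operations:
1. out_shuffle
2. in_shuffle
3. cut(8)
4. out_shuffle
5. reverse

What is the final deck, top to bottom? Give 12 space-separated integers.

After op 1 (out_shuffle): [8 11 3 9 7 5 4 0 10 1 2 6]
After op 2 (in_shuffle): [4 8 0 11 10 3 1 9 2 7 6 5]
After op 3 (cut(8)): [2 7 6 5 4 8 0 11 10 3 1 9]
After op 4 (out_shuffle): [2 0 7 11 6 10 5 3 4 1 8 9]
After op 5 (reverse): [9 8 1 4 3 5 10 6 11 7 0 2]

Answer: 9 8 1 4 3 5 10 6 11 7 0 2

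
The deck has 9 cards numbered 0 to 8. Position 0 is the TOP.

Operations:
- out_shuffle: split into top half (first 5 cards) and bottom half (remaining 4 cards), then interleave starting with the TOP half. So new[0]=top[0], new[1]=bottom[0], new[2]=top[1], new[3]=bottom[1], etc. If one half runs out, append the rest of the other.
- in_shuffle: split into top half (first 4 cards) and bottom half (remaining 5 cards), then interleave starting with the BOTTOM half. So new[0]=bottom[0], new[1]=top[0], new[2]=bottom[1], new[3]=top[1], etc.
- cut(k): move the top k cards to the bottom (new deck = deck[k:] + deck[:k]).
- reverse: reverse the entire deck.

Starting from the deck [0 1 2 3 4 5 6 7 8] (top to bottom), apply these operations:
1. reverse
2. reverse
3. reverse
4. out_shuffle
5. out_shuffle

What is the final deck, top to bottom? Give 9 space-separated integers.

After op 1 (reverse): [8 7 6 5 4 3 2 1 0]
After op 2 (reverse): [0 1 2 3 4 5 6 7 8]
After op 3 (reverse): [8 7 6 5 4 3 2 1 0]
After op 4 (out_shuffle): [8 3 7 2 6 1 5 0 4]
After op 5 (out_shuffle): [8 1 3 5 7 0 2 4 6]

Answer: 8 1 3 5 7 0 2 4 6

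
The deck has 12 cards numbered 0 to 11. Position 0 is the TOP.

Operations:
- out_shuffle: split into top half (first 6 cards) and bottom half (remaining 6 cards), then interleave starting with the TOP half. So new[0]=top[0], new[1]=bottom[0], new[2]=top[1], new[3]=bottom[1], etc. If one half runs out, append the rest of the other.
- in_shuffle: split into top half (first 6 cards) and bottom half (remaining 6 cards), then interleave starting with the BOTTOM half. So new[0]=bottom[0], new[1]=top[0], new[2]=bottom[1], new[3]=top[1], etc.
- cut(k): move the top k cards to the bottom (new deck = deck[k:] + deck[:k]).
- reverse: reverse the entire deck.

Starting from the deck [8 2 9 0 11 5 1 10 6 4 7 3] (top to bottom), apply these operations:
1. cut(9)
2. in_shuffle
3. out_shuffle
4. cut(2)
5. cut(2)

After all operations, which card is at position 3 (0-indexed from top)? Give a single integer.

Answer: 2

Derivation:
After op 1 (cut(9)): [4 7 3 8 2 9 0 11 5 1 10 6]
After op 2 (in_shuffle): [0 4 11 7 5 3 1 8 10 2 6 9]
After op 3 (out_shuffle): [0 1 4 8 11 10 7 2 5 6 3 9]
After op 4 (cut(2)): [4 8 11 10 7 2 5 6 3 9 0 1]
After op 5 (cut(2)): [11 10 7 2 5 6 3 9 0 1 4 8]
Position 3: card 2.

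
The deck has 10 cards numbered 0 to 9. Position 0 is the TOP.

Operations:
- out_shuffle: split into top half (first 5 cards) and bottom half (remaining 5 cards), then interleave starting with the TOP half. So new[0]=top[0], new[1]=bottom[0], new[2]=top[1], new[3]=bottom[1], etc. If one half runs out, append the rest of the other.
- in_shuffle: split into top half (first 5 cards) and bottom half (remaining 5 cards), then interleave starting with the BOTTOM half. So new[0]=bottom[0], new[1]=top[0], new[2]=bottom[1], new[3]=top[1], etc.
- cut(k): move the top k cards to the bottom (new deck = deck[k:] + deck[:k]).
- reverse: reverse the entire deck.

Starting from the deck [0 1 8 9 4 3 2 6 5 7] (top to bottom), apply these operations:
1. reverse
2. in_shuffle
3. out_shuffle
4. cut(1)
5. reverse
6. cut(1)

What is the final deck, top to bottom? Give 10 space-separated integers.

After op 1 (reverse): [7 5 6 2 3 4 9 8 1 0]
After op 2 (in_shuffle): [4 7 9 5 8 6 1 2 0 3]
After op 3 (out_shuffle): [4 6 7 1 9 2 5 0 8 3]
After op 4 (cut(1)): [6 7 1 9 2 5 0 8 3 4]
After op 5 (reverse): [4 3 8 0 5 2 9 1 7 6]
After op 6 (cut(1)): [3 8 0 5 2 9 1 7 6 4]

Answer: 3 8 0 5 2 9 1 7 6 4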